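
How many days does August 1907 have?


August 1907

31 days


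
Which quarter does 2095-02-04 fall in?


Month: February (month 2)
Q1: Jan-Mar, Q2: Apr-Jun, Q3: Jul-Sep, Q4: Oct-Dec

Q1


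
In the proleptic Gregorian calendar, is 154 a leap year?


Gregorian leap year rule: divisible by 4, but not by 100, unless also by 400.
154 is not divisible by 4 -> not a leap year

No


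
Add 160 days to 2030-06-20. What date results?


Start: 2030-06-20, add 160 days
June 2030 has 30 days: 30 - 20 = 10 days to June 30 -> 150 left
July 2030 has 31 days -> 119 left
August 2030 has 31 days -> 88 left
September 2030 has 30 days -> 58 left
October 2030 has 31 days -> 27 left
November 2030: 27 <= 30 -> lands on November 27

Result: 2030-11-27


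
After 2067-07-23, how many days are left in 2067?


Day of year: 204 of 365
Remaining = 365 - 204

161 days


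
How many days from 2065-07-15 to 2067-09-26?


From 2065-07-15 to 2067-09-26
2065-07-15: days before July = 31 + 28 + 31 + 30 + 31 + 30 = 181 (2065 is not a leap year); day of year = 181 + 15 = 196
2067-09-26: days before September = 31 + 28 + 31 + 30 + 31 + 30 + 31 + 31 = 243 (2067 is not a leap year); day of year = 243 + 26 = 269
Rest of 2065: 365 - 196 = 169
Full years 2066 (365): 365
Total = 169 + 365 + 269 = 803

803 days


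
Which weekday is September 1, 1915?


Target: September 1, 1915
Anchor: Jan 1, 1915. With p = 1915 - 1 = 1914: (p + p//4 - p//100 + p//400) mod 7 = (1914 + 478 - 19 + 4) mod 7 = 2377 mod 7 = 4 -> Friday (Mon=0 ... Sun=6)
Days before September (Jan-Aug): 243 days
Weekday index = (4 + 243) mod 7 = 2

Wednesday


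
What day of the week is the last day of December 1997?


December 1997 has 31 days
Anchor: Jan 1, 1997. With p = 1997 - 1 = 1996: (p + p//4 - p//100 + p//400) mod 7 = (1996 + 499 - 19 + 4) mod 7 = 2480 mod 7 = 2 -> Wednesday (Mon=0 ... Sun=6)
Days before December (Jan-Nov): 334; December 1 index = (2 + 334) mod 7 = 0 -> Monday
Last day offset: 31 - 1 = 30 days
Weekday index = (0 + 30) mod 7 = 2

Wednesday, December 31


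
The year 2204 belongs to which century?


Century = (year - 1) // 100 + 1
= (2204 - 1) // 100 + 1
= 2203 // 100 + 1
= 22 + 1

23rd century


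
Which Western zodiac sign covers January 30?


Date: January 30
Conventional tropical zodiac dates: Aquarius from January 20 onward; Pisces starts February 19
January 30 falls within the Aquarius range

Aquarius


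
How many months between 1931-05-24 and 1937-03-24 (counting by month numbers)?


From May 1931 to March 1937
6 years * 12 = 72 months, minus 2 months = 70

70 months


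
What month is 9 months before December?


December is month 12
12 - 9 = 3

March


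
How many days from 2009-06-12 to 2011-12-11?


From 2009-06-12 to 2011-12-11
2009-06-12: days before June = 31 + 28 + 31 + 30 + 31 = 151 (2009 is not a leap year); day of year = 151 + 12 = 163
2011-12-11: days before December = 31 + 28 + 31 + 30 + 31 + 30 + 31 + 31 + 30 + 31 + 30 = 334 (2011 is not a leap year); day of year = 334 + 11 = 345
Rest of 2009: 365 - 163 = 202
Full years 2010 (365): 365
Total = 202 + 365 + 345 = 912

912 days


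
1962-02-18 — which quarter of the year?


Month: February (month 2)
Q1: Jan-Mar, Q2: Apr-Jun, Q3: Jul-Sep, Q4: Oct-Dec

Q1


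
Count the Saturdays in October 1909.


October 1909 has 31 days
Anchor: Jan 1, 1909. With p = 1909 - 1 = 1908: (p + p//4 - p//100 + p//400) mod 7 = (1908 + 477 - 19 + 4) mod 7 = 2370 mod 7 = 4 -> Friday (Mon=0 ... Sun=6)
Days before October (Jan-Sep): 273; October 1 index = (4 + 273) mod 7 = 4 -> Friday
First Saturday is October 2
Saturdays: 2, 9, 16, 23, 30

5 Saturdays


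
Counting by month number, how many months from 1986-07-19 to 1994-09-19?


From July 1986 to September 1994
8 years * 12 = 96 months, plus 2 months = 98

98 months


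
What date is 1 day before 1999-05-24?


Start: 1999-05-24, subtract 1 day
24 - 1 = 23 stays within May 1999

Result: 1999-05-23


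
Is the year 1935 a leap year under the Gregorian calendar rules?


Gregorian leap year rule: divisible by 4, but not by 100, unless also by 400.
1935 is not divisible by 4 -> not a leap year

No


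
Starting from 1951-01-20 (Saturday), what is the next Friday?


Current: Saturday
Target: Friday
Days ahead: 6

Next Friday: 1951-01-26


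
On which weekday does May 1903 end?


May 1903 has 31 days
Anchor: Jan 1, 1903. With p = 1903 - 1 = 1902: (p + p//4 - p//100 + p//400) mod 7 = (1902 + 475 - 19 + 4) mod 7 = 2362 mod 7 = 3 -> Thursday (Mon=0 ... Sun=6)
Days before May (Jan-Apr): 120; May 1 index = (3 + 120) mod 7 = 4 -> Friday
Last day offset: 31 - 1 = 30 days
Weekday index = (4 + 30) mod 7 = 6

Sunday, May 31


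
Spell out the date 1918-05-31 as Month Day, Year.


ISO 1918-05-31 parses as year=1918, month=05, day=31
Month 5 -> May

May 31, 1918


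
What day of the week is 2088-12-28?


Date: December 28, 2088
Anchor: Jan 1, 2088. With p = 2088 - 1 = 2087: (p + p//4 - p//100 + p//400) mod 7 = (2087 + 521 - 20 + 5) mod 7 = 2593 mod 7 = 3 -> Thursday (Mon=0 ... Sun=6)
Days before December (Jan-Nov): 335; offset = 335 + 28 - 1 = 362
Weekday index = (3 + 362) mod 7 = 1

Day of the week: Tuesday


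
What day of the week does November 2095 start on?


Target: November 1, 2095
Anchor: Jan 1, 2095. With p = 2095 - 1 = 2094: (p + p//4 - p//100 + p//400) mod 7 = (2094 + 523 - 20 + 5) mod 7 = 2602 mod 7 = 5 -> Saturday (Mon=0 ... Sun=6)
Days before November (Jan-Oct): 304 days
Weekday index = (5 + 304) mod 7 = 1

Tuesday


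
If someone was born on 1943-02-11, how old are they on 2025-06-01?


Birth: 1943-02-11
Reference: 2025-06-01
Year difference: 2025 - 1943 = 82

82 years old


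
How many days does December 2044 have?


December 2044

31 days


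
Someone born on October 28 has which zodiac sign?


Date: October 28
Conventional tropical zodiac dates: Scorpio from October 23 onward; Sagittarius starts November 22
October 28 falls within the Scorpio range

Scorpio


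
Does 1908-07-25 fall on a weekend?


Anchor: Jan 1, 1908. With p = 1908 - 1 = 1907: (p + p//4 - p//100 + p//400) mod 7 = (1907 + 476 - 19 + 4) mod 7 = 2368 mod 7 = 2 -> Wednesday (Mon=0 ... Sun=6)
Day of year: 207; offset = 206
Weekday index = (2 + 206) mod 7 = 5 -> Saturday
Weekend days: Saturday, Sunday

Yes


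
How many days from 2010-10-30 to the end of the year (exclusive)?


Day of year: 303 of 365
Remaining = 365 - 303

62 days


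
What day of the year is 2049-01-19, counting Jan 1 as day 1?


Date: January 19, 2049
No months before January
Plus 19 days in January

Day of year: 19


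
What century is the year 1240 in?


Century = (year - 1) // 100 + 1
= (1240 - 1) // 100 + 1
= 1239 // 100 + 1
= 12 + 1

13th century


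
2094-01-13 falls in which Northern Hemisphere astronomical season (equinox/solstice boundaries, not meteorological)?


Date: January 13
Astronomical Winter (approx.; exact equinox/solstice day varies by year): December 21 to March 19
January 13 falls within the Winter window

Winter


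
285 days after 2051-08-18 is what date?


Start: 2051-08-18, add 285 days
August 2051 has 31 days: 31 - 18 = 13 days to August 31 -> 272 left
September 2051 has 30 days -> 242 left
October 2051 has 31 days -> 211 left
November 2051 has 30 days -> 181 left
December 2051 has 31 days -> 150 left
January 2052 has 31 days -> 119 left
February 2052 has 29 days -> 90 left
March 2052 has 31 days -> 59 left
April 2052 has 30 days -> 29 left
May 2052: 29 <= 31 -> lands on May 29

Result: 2052-05-29


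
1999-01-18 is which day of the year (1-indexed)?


Date: January 18, 1999
No months before January
Plus 18 days in January

Day of year: 18


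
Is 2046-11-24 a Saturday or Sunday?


Anchor: Jan 1, 2046. With p = 2046 - 1 = 2045: (p + p//4 - p//100 + p//400) mod 7 = (2045 + 511 - 20 + 5) mod 7 = 2541 mod 7 = 0 -> Monday (Mon=0 ... Sun=6)
Day of year: 328; offset = 327
Weekday index = (0 + 327) mod 7 = 5 -> Saturday
Weekend days: Saturday, Sunday

Yes


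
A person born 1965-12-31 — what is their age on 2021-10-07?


Birth: 1965-12-31
Reference: 2021-10-07
Year difference: 2021 - 1965 = 56
Birthday not yet reached in 2021, subtract 1

55 years old


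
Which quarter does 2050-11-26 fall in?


Month: November (month 11)
Q1: Jan-Mar, Q2: Apr-Jun, Q3: Jul-Sep, Q4: Oct-Dec

Q4


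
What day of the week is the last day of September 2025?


September 2025 has 30 days
Anchor: Jan 1, 2025. With p = 2025 - 1 = 2024: (p + p//4 - p//100 + p//400) mod 7 = (2024 + 506 - 20 + 5) mod 7 = 2515 mod 7 = 2 -> Wednesday (Mon=0 ... Sun=6)
Days before September (Jan-Aug): 243; September 1 index = (2 + 243) mod 7 = 0 -> Monday
Last day offset: 30 - 1 = 29 days
Weekday index = (0 + 29) mod 7 = 1

Tuesday, September 30


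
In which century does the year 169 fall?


Century = (year - 1) // 100 + 1
= (169 - 1) // 100 + 1
= 168 // 100 + 1
= 1 + 1

2nd century


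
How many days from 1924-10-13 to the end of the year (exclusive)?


Day of year: 287 of 366
Remaining = 366 - 287

79 days


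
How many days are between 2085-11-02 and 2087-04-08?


From 2085-11-02 to 2087-04-08
2085-11-02: days before November = 31 + 28 + 31 + 30 + 31 + 30 + 31 + 31 + 30 + 31 = 304 (2085 is not a leap year); day of year = 304 + 2 = 306
2087-04-08: days before April = 31 + 28 + 31 = 90 (2087 is not a leap year); day of year = 90 + 8 = 98
Rest of 2085: 365 - 306 = 59
Full years 2086 (365): 365
Total = 59 + 365 + 98 = 522

522 days


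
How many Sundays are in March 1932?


March 1932 has 31 days
Anchor: Jan 1, 1932. With p = 1932 - 1 = 1931: (p + p//4 - p//100 + p//400) mod 7 = (1931 + 482 - 19 + 4) mod 7 = 2398 mod 7 = 4 -> Friday (Mon=0 ... Sun=6)
Days before March (Jan-Feb): 60; March 1 index = (4 + 60) mod 7 = 1 -> Tuesday
First Sunday is March 6
Sundays: 6, 13, 20, 27

4 Sundays


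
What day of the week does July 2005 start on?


Target: July 1, 2005
Anchor: Jan 1, 2005. With p = 2005 - 1 = 2004: (p + p//4 - p//100 + p//400) mod 7 = (2004 + 501 - 20 + 5) mod 7 = 2490 mod 7 = 5 -> Saturday (Mon=0 ... Sun=6)
Days before July (Jan-Jun): 181 days
Weekday index = (5 + 181) mod 7 = 4

Friday


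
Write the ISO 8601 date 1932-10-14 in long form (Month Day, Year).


ISO 1932-10-14 parses as year=1932, month=10, day=14
Month 10 -> October

October 14, 1932


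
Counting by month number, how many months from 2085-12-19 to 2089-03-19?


From December 2085 to March 2089
4 years * 12 = 48 months, minus 9 months = 39

39 months


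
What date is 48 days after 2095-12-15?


Start: 2095-12-15, add 48 days
December 2095 has 31 days: 31 - 15 = 16 days to December 31 -> 32 left
January 2096 has 31 days -> 1 left
February 2096: 1 <= 29 -> lands on February 1

Result: 2096-02-01


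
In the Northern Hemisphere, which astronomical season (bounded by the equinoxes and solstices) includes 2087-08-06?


Date: August 6
Astronomical Summer (approx.; exact equinox/solstice day varies by year): June 21 to September 21
August 6 falls within the Summer window

Summer


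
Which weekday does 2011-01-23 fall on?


Date: January 23, 2011
Anchor: Jan 1, 2011. With p = 2011 - 1 = 2010: (p + p//4 - p//100 + p//400) mod 7 = (2010 + 502 - 20 + 5) mod 7 = 2497 mod 7 = 5 -> Saturday (Mon=0 ... Sun=6)
Days into year = 23 - 1 = 22
Weekday index = (5 + 22) mod 7 = 6

Day of the week: Sunday


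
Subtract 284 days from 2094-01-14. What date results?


Start: 2094-01-14, subtract 284 days
Back 14 days from January 14 reaches December 31, 2093 -> 270 left
December 2093 has 31 days -> back to November 30, 2093 -> 239 left
November 2093 has 30 days -> back to October 31, 2093 -> 209 left
October 2093 has 31 days -> back to September 30, 2093 -> 178 left
September 2093 has 30 days -> back to August 31, 2093 -> 148 left
August 2093 has 31 days -> back to July 31, 2093 -> 117 left
July 2093 has 31 days -> back to June 30, 2093 -> 86 left
June 2093 has 30 days -> back to May 31, 2093 -> 56 left
May 2093 has 31 days -> back to April 30, 2093 -> 25 left
April 2093: 30 - 25 = 5 -> lands on April 5

Result: 2093-04-05


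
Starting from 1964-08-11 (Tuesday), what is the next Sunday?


Current: Tuesday
Target: Sunday
Days ahead: 5

Next Sunday: 1964-08-16


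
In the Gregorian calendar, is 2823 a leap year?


Gregorian leap year rule: divisible by 4, but not by 100, unless also by 400.
2823 is not divisible by 4 -> not a leap year

No


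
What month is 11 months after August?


August is month 8
8 + 11 = 19; wrap: 19 - 12 = 7

July


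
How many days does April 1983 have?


April 1983

30 days


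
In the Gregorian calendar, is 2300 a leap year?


Gregorian leap year rule: divisible by 4, but not by 100, unless also by 400.
2300 is divisible by 100 but not 400 -> not a leap year

No


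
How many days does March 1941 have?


March 1941

31 days


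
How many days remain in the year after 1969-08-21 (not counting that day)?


Day of year: 233 of 365
Remaining = 365 - 233

132 days


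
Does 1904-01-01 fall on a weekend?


Anchor: Jan 1, 1904. With p = 1904 - 1 = 1903: (p + p//4 - p//100 + p//400) mod 7 = (1903 + 475 - 19 + 4) mod 7 = 2363 mod 7 = 4 -> Friday (Mon=0 ... Sun=6)
Day of year: 1; offset = 0
Weekday index = (4 + 0) mod 7 = 4 -> Friday
Weekend days: Saturday, Sunday

No


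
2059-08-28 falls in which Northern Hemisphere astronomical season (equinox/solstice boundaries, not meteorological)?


Date: August 28
Astronomical Summer (approx.; exact equinox/solstice day varies by year): June 21 to September 21
August 28 falls within the Summer window

Summer


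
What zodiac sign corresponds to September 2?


Date: September 2
Conventional tropical zodiac dates: Virgo from August 23 onward; Libra starts September 23
September 2 falls within the Virgo range

Virgo


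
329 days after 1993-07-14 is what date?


Start: 1993-07-14, add 329 days
July 1993 has 31 days: 31 - 14 = 17 days to July 31 -> 312 left
August 1993 has 31 days -> 281 left
September 1993 has 30 days -> 251 left
October 1993 has 31 days -> 220 left
November 1993 has 30 days -> 190 left
December 1993 has 31 days -> 159 left
January 1994 has 31 days -> 128 left
February 1994 has 28 days -> 100 left
March 1994 has 31 days -> 69 left
April 1994 has 30 days -> 39 left
May 1994 has 31 days -> 8 left
June 1994: 8 <= 30 -> lands on June 8

Result: 1994-06-08


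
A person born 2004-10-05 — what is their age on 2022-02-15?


Birth: 2004-10-05
Reference: 2022-02-15
Year difference: 2022 - 2004 = 18
Birthday not yet reached in 2022, subtract 1

17 years old


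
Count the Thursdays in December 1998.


December 1998 has 31 days
Anchor: Jan 1, 1998. With p = 1998 - 1 = 1997: (p + p//4 - p//100 + p//400) mod 7 = (1997 + 499 - 19 + 4) mod 7 = 2481 mod 7 = 3 -> Thursday (Mon=0 ... Sun=6)
Days before December (Jan-Nov): 334; December 1 index = (3 + 334) mod 7 = 1 -> Tuesday
First Thursday is December 3
Thursdays: 3, 10, 17, 24, 31

5 Thursdays


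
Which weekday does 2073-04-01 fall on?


Date: April 1, 2073
Anchor: Jan 1, 2073. With p = 2073 - 1 = 2072: (p + p//4 - p//100 + p//400) mod 7 = (2072 + 518 - 20 + 5) mod 7 = 2575 mod 7 = 6 -> Sunday (Mon=0 ... Sun=6)
Days before April (Jan-Mar): 90; offset = 90 + 1 - 1 = 90
Weekday index = (6 + 90) mod 7 = 5

Day of the week: Saturday


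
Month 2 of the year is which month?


Month 2 of 12

February


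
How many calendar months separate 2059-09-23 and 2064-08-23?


From September 2059 to August 2064
5 years * 12 = 60 months, minus 1 month = 59

59 months


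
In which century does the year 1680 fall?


Century = (year - 1) // 100 + 1
= (1680 - 1) // 100 + 1
= 1679 // 100 + 1
= 16 + 1

17th century


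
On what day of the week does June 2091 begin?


Target: June 1, 2091
Anchor: Jan 1, 2091. With p = 2091 - 1 = 2090: (p + p//4 - p//100 + p//400) mod 7 = (2090 + 522 - 20 + 5) mod 7 = 2597 mod 7 = 0 -> Monday (Mon=0 ... Sun=6)
Days before June (Jan-May): 151 days
Weekday index = (0 + 151) mod 7 = 4

Friday


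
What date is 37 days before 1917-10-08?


Start: 1917-10-08, subtract 37 days
Back 8 days from October 8 reaches September 30, 1917 -> 29 left
September 1917: 30 - 29 = 1 -> lands on September 1

Result: 1917-09-01


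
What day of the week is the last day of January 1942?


January 1942 has 31 days
Anchor: Jan 1, 1942. With p = 1942 - 1 = 1941: (p + p//4 - p//100 + p//400) mod 7 = (1941 + 485 - 19 + 4) mod 7 = 2411 mod 7 = 3 -> Thursday (Mon=0 ... Sun=6)
January 1 is the anchor itself -> Thursday
Last day offset: 31 - 1 = 30 days
Weekday index = (3 + 30) mod 7 = 5

Saturday, January 31


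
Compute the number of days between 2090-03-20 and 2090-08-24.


From 2090-03-20 to 2090-08-24
2090-03-20: days before March = 31 + 28 = 59 (2090 is not a leap year); day of year = 59 + 20 = 79
2090-08-24: days before August = 31 + 28 + 31 + 30 + 31 + 30 + 31 = 212 (2090 is not a leap year); day of year = 212 + 24 = 236
Same year: 236 - 79 = 157

157 days


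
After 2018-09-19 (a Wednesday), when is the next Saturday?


Current: Wednesday
Target: Saturday
Days ahead: 3

Next Saturday: 2018-09-22


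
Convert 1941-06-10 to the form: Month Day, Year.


ISO 1941-06-10 parses as year=1941, month=06, day=10
Month 6 -> June

June 10, 1941


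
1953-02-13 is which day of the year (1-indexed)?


Date: February 13, 1953
Days in months 1 through 1: 31
Plus 13 days in February

Day of year: 44


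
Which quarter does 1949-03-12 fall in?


Month: March (month 3)
Q1: Jan-Mar, Q2: Apr-Jun, Q3: Jul-Sep, Q4: Oct-Dec

Q1


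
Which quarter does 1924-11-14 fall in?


Month: November (month 11)
Q1: Jan-Mar, Q2: Apr-Jun, Q3: Jul-Sep, Q4: Oct-Dec

Q4


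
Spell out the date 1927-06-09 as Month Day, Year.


ISO 1927-06-09 parses as year=1927, month=06, day=09
Month 6 -> June

June 9, 1927


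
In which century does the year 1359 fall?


Century = (year - 1) // 100 + 1
= (1359 - 1) // 100 + 1
= 1358 // 100 + 1
= 13 + 1

14th century


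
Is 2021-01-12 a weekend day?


Anchor: Jan 1, 2021. With p = 2021 - 1 = 2020: (p + p//4 - p//100 + p//400) mod 7 = (2020 + 505 - 20 + 5) mod 7 = 2510 mod 7 = 4 -> Friday (Mon=0 ... Sun=6)
Day of year: 12; offset = 11
Weekday index = (4 + 11) mod 7 = 1 -> Tuesday
Weekend days: Saturday, Sunday

No


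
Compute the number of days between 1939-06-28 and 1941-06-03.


From 1939-06-28 to 1941-06-03
1939-06-28: days before June = 31 + 28 + 31 + 30 + 31 = 151 (1939 is not a leap year); day of year = 151 + 28 = 179
1941-06-03: days before June = 31 + 28 + 31 + 30 + 31 = 151 (1941 is not a leap year); day of year = 151 + 3 = 154
Rest of 1939: 365 - 179 = 186
Full years 1940 (366): 366
Total = 186 + 366 + 154 = 706

706 days


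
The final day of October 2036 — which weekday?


October 2036 has 31 days
Anchor: Jan 1, 2036. With p = 2036 - 1 = 2035: (p + p//4 - p//100 + p//400) mod 7 = (2035 + 508 - 20 + 5) mod 7 = 2528 mod 7 = 1 -> Tuesday (Mon=0 ... Sun=6)
Days before October (Jan-Sep): 274; October 1 index = (1 + 274) mod 7 = 2 -> Wednesday
Last day offset: 31 - 1 = 30 days
Weekday index = (2 + 30) mod 7 = 4

Friday, October 31


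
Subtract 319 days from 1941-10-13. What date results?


Start: 1941-10-13, subtract 319 days
Back 13 days from October 13 reaches September 30, 1941 -> 306 left
September 1941 has 30 days -> back to August 31, 1941 -> 276 left
August 1941 has 31 days -> back to July 31, 1941 -> 245 left
July 1941 has 31 days -> back to June 30, 1941 -> 214 left
June 1941 has 30 days -> back to May 31, 1941 -> 184 left
May 1941 has 31 days -> back to April 30, 1941 -> 153 left
April 1941 has 30 days -> back to March 31, 1941 -> 123 left
March 1941 has 31 days -> back to February 28, 1941 -> 92 left
February 1941 has 28 days -> back to January 31, 1941 -> 64 left
January 1941 has 31 days -> back to December 31, 1940 -> 33 left
December 1940 has 31 days -> back to November 30, 1940 -> 2 left
November 1940: 30 - 2 = 28 -> lands on November 28

Result: 1940-11-28


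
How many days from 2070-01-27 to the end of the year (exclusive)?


Day of year: 27 of 365
Remaining = 365 - 27

338 days


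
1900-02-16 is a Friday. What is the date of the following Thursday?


Current: Friday
Target: Thursday
Days ahead: 6

Next Thursday: 1900-02-22


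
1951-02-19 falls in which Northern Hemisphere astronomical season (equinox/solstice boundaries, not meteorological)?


Date: February 19
Astronomical Winter (approx.; exact equinox/solstice day varies by year): December 21 to March 19
February 19 falls within the Winter window

Winter


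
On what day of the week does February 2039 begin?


Target: February 1, 2039
Anchor: Jan 1, 2039. With p = 2039 - 1 = 2038: (p + p//4 - p//100 + p//400) mod 7 = (2038 + 509 - 20 + 5) mod 7 = 2532 mod 7 = 5 -> Saturday (Mon=0 ... Sun=6)
Days before February (Jan): 31 days
Weekday index = (5 + 31) mod 7 = 1

Tuesday


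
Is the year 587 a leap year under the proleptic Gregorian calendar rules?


Gregorian leap year rule: divisible by 4, but not by 100, unless also by 400.
587 is not divisible by 4 -> not a leap year

No


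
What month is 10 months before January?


January is month 1
1 - 10 = -9; wrap: -9 + 12 = 3

March


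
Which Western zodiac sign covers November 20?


Date: November 20
Conventional tropical zodiac dates: Scorpio from October 23 onward; Sagittarius starts November 22
November 20 falls within the Scorpio range

Scorpio


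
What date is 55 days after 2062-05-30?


Start: 2062-05-30, add 55 days
May 2062 has 31 days: 31 - 30 = 1 day to May 31 -> 54 left
June 2062 has 30 days -> 24 left
July 2062: 24 <= 31 -> lands on July 24

Result: 2062-07-24


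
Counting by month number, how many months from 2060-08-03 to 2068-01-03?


From August 2060 to January 2068
8 years * 12 = 96 months, minus 7 months = 89

89 months


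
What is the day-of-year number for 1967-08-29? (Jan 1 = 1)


Date: August 29, 1967
Days in months 1 through 7: 212
Plus 29 days in August

Day of year: 241


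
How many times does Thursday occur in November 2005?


November 2005 has 30 days
Anchor: Jan 1, 2005. With p = 2005 - 1 = 2004: (p + p//4 - p//100 + p//400) mod 7 = (2004 + 501 - 20 + 5) mod 7 = 2490 mod 7 = 5 -> Saturday (Mon=0 ... Sun=6)
Days before November (Jan-Oct): 304; November 1 index = (5 + 304) mod 7 = 1 -> Tuesday
First Thursday is November 3
Thursdays: 3, 10, 17, 24

4 Thursdays


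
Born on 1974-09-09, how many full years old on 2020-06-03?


Birth: 1974-09-09
Reference: 2020-06-03
Year difference: 2020 - 1974 = 46
Birthday not yet reached in 2020, subtract 1

45 years old


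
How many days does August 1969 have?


August 1969

31 days


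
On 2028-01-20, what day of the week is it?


Date: January 20, 2028
Anchor: Jan 1, 2028. With p = 2028 - 1 = 2027: (p + p//4 - p//100 + p//400) mod 7 = (2027 + 506 - 20 + 5) mod 7 = 2518 mod 7 = 5 -> Saturday (Mon=0 ... Sun=6)
Days into year = 20 - 1 = 19
Weekday index = (5 + 19) mod 7 = 3

Day of the week: Thursday


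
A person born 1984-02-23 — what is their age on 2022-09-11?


Birth: 1984-02-23
Reference: 2022-09-11
Year difference: 2022 - 1984 = 38

38 years old


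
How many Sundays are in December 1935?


December 1935 has 31 days
Anchor: Jan 1, 1935. With p = 1935 - 1 = 1934: (p + p//4 - p//100 + p//400) mod 7 = (1934 + 483 - 19 + 4) mod 7 = 2402 mod 7 = 1 -> Tuesday (Mon=0 ... Sun=6)
Days before December (Jan-Nov): 334; December 1 index = (1 + 334) mod 7 = 6 -> Sunday
First Sunday is December 1
Sundays: 1, 8, 15, 22, 29

5 Sundays


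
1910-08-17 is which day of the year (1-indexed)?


Date: August 17, 1910
Days in months 1 through 7: 212
Plus 17 days in August

Day of year: 229


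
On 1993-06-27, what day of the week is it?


Date: June 27, 1993
Anchor: Jan 1, 1993. With p = 1993 - 1 = 1992: (p + p//4 - p//100 + p//400) mod 7 = (1992 + 498 - 19 + 4) mod 7 = 2475 mod 7 = 4 -> Friday (Mon=0 ... Sun=6)
Days before June (Jan-May): 151; offset = 151 + 27 - 1 = 177
Weekday index = (4 + 177) mod 7 = 6

Day of the week: Sunday


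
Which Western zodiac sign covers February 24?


Date: February 24
Conventional tropical zodiac dates: Pisces from February 19 onward; Aries starts March 21
February 24 falls within the Pisces range

Pisces


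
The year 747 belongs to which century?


Century = (year - 1) // 100 + 1
= (747 - 1) // 100 + 1
= 746 // 100 + 1
= 7 + 1

8th century


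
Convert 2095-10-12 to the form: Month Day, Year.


ISO 2095-10-12 parses as year=2095, month=10, day=12
Month 10 -> October

October 12, 2095


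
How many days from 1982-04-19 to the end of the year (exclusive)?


Day of year: 109 of 365
Remaining = 365 - 109

256 days


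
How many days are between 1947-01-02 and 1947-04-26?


From 1947-01-02 to 1947-04-26
1947-01-02: day of year = 2
1947-04-26: days before April = 31 + 28 + 31 = 90 (1947 is not a leap year); day of year = 90 + 26 = 116
Same year: 116 - 2 = 114

114 days


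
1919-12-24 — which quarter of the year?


Month: December (month 12)
Q1: Jan-Mar, Q2: Apr-Jun, Q3: Jul-Sep, Q4: Oct-Dec

Q4


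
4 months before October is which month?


October is month 10
10 - 4 = 6

June


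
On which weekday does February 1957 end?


February 1957 has 28 days
Anchor: Jan 1, 1957. With p = 1957 - 1 = 1956: (p + p//4 - p//100 + p//400) mod 7 = (1956 + 489 - 19 + 4) mod 7 = 2430 mod 7 = 1 -> Tuesday (Mon=0 ... Sun=6)
Days before February (Jan): 31; February 1 index = (1 + 31) mod 7 = 4 -> Friday
Last day offset: 28 - 1 = 27 days
Weekday index = (4 + 27) mod 7 = 3

Thursday, February 28


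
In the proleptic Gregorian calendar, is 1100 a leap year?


Gregorian leap year rule: divisible by 4, but not by 100, unless also by 400.
1100 is divisible by 100 but not 400 -> not a leap year

No


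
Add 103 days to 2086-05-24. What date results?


Start: 2086-05-24, add 103 days
May 2086 has 31 days: 31 - 24 = 7 days to May 31 -> 96 left
June 2086 has 30 days -> 66 left
July 2086 has 31 days -> 35 left
August 2086 has 31 days -> 4 left
September 2086: 4 <= 30 -> lands on September 4

Result: 2086-09-04


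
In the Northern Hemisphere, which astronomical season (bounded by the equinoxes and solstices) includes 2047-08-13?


Date: August 13
Astronomical Summer (approx.; exact equinox/solstice day varies by year): June 21 to September 21
August 13 falls within the Summer window

Summer


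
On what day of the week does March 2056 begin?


Target: March 1, 2056
Anchor: Jan 1, 2056. With p = 2056 - 1 = 2055: (p + p//4 - p//100 + p//400) mod 7 = (2055 + 513 - 20 + 5) mod 7 = 2553 mod 7 = 5 -> Saturday (Mon=0 ... Sun=6)
Days before March (Jan-Feb): 60 days
Weekday index = (5 + 60) mod 7 = 2

Wednesday


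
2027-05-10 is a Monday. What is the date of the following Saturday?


Current: Monday
Target: Saturday
Days ahead: 5

Next Saturday: 2027-05-15


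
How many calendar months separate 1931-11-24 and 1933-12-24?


From November 1931 to December 1933
2 years * 12 = 24 months, plus 1 month = 25

25 months


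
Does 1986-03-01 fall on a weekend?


Anchor: Jan 1, 1986. With p = 1986 - 1 = 1985: (p + p//4 - p//100 + p//400) mod 7 = (1985 + 496 - 19 + 4) mod 7 = 2466 mod 7 = 2 -> Wednesday (Mon=0 ... Sun=6)
Day of year: 60; offset = 59
Weekday index = (2 + 59) mod 7 = 5 -> Saturday
Weekend days: Saturday, Sunday

Yes


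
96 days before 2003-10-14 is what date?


Start: 2003-10-14, subtract 96 days
Back 14 days from October 14 reaches September 30, 2003 -> 82 left
September 2003 has 30 days -> back to August 31, 2003 -> 52 left
August 2003 has 31 days -> back to July 31, 2003 -> 21 left
July 2003: 31 - 21 = 10 -> lands on July 10

Result: 2003-07-10


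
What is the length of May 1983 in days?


May 1983

31 days


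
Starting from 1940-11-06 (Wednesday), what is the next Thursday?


Current: Wednesday
Target: Thursday
Days ahead: 1

Next Thursday: 1940-11-07


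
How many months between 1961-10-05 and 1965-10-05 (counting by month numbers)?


From October 1961 to October 1965
4 years * 12 = 48 months = 48

48 months


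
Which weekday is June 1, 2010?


Target: June 1, 2010
Anchor: Jan 1, 2010. With p = 2010 - 1 = 2009: (p + p//4 - p//100 + p//400) mod 7 = (2009 + 502 - 20 + 5) mod 7 = 2496 mod 7 = 4 -> Friday (Mon=0 ... Sun=6)
Days before June (Jan-May): 151 days
Weekday index = (4 + 151) mod 7 = 1

Tuesday


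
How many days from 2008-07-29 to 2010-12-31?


From 2008-07-29 to 2010-12-31
2008-07-29: days before July = 31 + 29 + 31 + 30 + 31 + 30 = 182 (2008 is a leap year); day of year = 182 + 29 = 211
2010-12-31: days before December = 31 + 28 + 31 + 30 + 31 + 30 + 31 + 31 + 30 + 31 + 30 = 334 (2010 is not a leap year); day of year = 334 + 31 = 365
Rest of 2008: 366 - 211 = 155
Full years 2009 (365): 365
Total = 155 + 365 + 365 = 885

885 days


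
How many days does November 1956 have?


November 1956

30 days


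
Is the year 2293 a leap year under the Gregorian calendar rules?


Gregorian leap year rule: divisible by 4, but not by 100, unless also by 400.
2293 is not divisible by 4 -> not a leap year

No


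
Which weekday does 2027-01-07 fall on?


Date: January 7, 2027
Anchor: Jan 1, 2027. With p = 2027 - 1 = 2026: (p + p//4 - p//100 + p//400) mod 7 = (2026 + 506 - 20 + 5) mod 7 = 2517 mod 7 = 4 -> Friday (Mon=0 ... Sun=6)
Days into year = 7 - 1 = 6
Weekday index = (4 + 6) mod 7 = 3

Day of the week: Thursday


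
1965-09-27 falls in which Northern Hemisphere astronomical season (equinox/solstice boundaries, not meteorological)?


Date: September 27
Astronomical Autumn (approx.; exact equinox/solstice day varies by year): September 22 to December 20
September 27 falls within the Autumn window

Autumn


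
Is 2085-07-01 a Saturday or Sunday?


Anchor: Jan 1, 2085. With p = 2085 - 1 = 2084: (p + p//4 - p//100 + p//400) mod 7 = (2084 + 521 - 20 + 5) mod 7 = 2590 mod 7 = 0 -> Monday (Mon=0 ... Sun=6)
Day of year: 182; offset = 181
Weekday index = (0 + 181) mod 7 = 6 -> Sunday
Weekend days: Saturday, Sunday

Yes


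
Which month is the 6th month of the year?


Month 6 of 12

June


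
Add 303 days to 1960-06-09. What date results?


Start: 1960-06-09, add 303 days
June 1960 has 30 days: 30 - 9 = 21 days to June 30 -> 282 left
July 1960 has 31 days -> 251 left
August 1960 has 31 days -> 220 left
September 1960 has 30 days -> 190 left
October 1960 has 31 days -> 159 left
November 1960 has 30 days -> 129 left
December 1960 has 31 days -> 98 left
January 1961 has 31 days -> 67 left
February 1961 has 28 days -> 39 left
March 1961 has 31 days -> 8 left
April 1961: 8 <= 30 -> lands on April 8

Result: 1961-04-08


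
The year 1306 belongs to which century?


Century = (year - 1) // 100 + 1
= (1306 - 1) // 100 + 1
= 1305 // 100 + 1
= 13 + 1

14th century


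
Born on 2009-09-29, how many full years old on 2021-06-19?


Birth: 2009-09-29
Reference: 2021-06-19
Year difference: 2021 - 2009 = 12
Birthday not yet reached in 2021, subtract 1

11 years old


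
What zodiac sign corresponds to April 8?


Date: April 8
Conventional tropical zodiac dates: Aries from March 21 onward; Taurus starts April 20
April 8 falls within the Aries range

Aries


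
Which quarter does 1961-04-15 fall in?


Month: April (month 4)
Q1: Jan-Mar, Q2: Apr-Jun, Q3: Jul-Sep, Q4: Oct-Dec

Q2


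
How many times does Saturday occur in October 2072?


October 2072 has 31 days
Anchor: Jan 1, 2072. With p = 2072 - 1 = 2071: (p + p//4 - p//100 + p//400) mod 7 = (2071 + 517 - 20 + 5) mod 7 = 2573 mod 7 = 4 -> Friday (Mon=0 ... Sun=6)
Days before October (Jan-Sep): 274; October 1 index = (4 + 274) mod 7 = 5 -> Saturday
First Saturday is October 1
Saturdays: 1, 8, 15, 22, 29

5 Saturdays


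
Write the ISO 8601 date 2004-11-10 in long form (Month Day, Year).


ISO 2004-11-10 parses as year=2004, month=11, day=10
Month 11 -> November

November 10, 2004


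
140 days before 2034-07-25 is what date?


Start: 2034-07-25, subtract 140 days
Back 25 days from July 25 reaches June 30, 2034 -> 115 left
June 2034 has 30 days -> back to May 31, 2034 -> 85 left
May 2034 has 31 days -> back to April 30, 2034 -> 54 left
April 2034 has 30 days -> back to March 31, 2034 -> 24 left
March 2034: 31 - 24 = 7 -> lands on March 7

Result: 2034-03-07


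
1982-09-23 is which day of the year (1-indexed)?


Date: September 23, 1982
Days in months 1 through 8: 243
Plus 23 days in September

Day of year: 266


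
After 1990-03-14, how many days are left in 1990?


Day of year: 73 of 365
Remaining = 365 - 73

292 days


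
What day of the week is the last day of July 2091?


July 2091 has 31 days
Anchor: Jan 1, 2091. With p = 2091 - 1 = 2090: (p + p//4 - p//100 + p//400) mod 7 = (2090 + 522 - 20 + 5) mod 7 = 2597 mod 7 = 0 -> Monday (Mon=0 ... Sun=6)
Days before July (Jan-Jun): 181; July 1 index = (0 + 181) mod 7 = 6 -> Sunday
Last day offset: 31 - 1 = 30 days
Weekday index = (6 + 30) mod 7 = 1

Tuesday, July 31


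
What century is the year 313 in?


Century = (year - 1) // 100 + 1
= (313 - 1) // 100 + 1
= 312 // 100 + 1
= 3 + 1

4th century


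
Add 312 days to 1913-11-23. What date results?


Start: 1913-11-23, add 312 days
November 1913 has 30 days: 30 - 23 = 7 days to November 30 -> 305 left
December 1913 has 31 days -> 274 left
January 1914 has 31 days -> 243 left
February 1914 has 28 days -> 215 left
March 1914 has 31 days -> 184 left
April 1914 has 30 days -> 154 left
May 1914 has 31 days -> 123 left
June 1914 has 30 days -> 93 left
July 1914 has 31 days -> 62 left
August 1914 has 31 days -> 31 left
September 1914 has 30 days -> 1 left
October 1914: 1 <= 31 -> lands on October 1

Result: 1914-10-01


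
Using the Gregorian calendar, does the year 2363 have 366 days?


Gregorian leap year rule: divisible by 4, but not by 100, unless also by 400.
2363 is not divisible by 4 -> not a leap year

No


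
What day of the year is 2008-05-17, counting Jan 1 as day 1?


Date: May 17, 2008
Days in months 1 through 4: 121
Plus 17 days in May

Day of year: 138


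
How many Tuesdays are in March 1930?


March 1930 has 31 days
Anchor: Jan 1, 1930. With p = 1930 - 1 = 1929: (p + p//4 - p//100 + p//400) mod 7 = (1929 + 482 - 19 + 4) mod 7 = 2396 mod 7 = 2 -> Wednesday (Mon=0 ... Sun=6)
Days before March (Jan-Feb): 59; March 1 index = (2 + 59) mod 7 = 5 -> Saturday
First Tuesday is March 4
Tuesdays: 4, 11, 18, 25

4 Tuesdays


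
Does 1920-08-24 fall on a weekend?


Anchor: Jan 1, 1920. With p = 1920 - 1 = 1919: (p + p//4 - p//100 + p//400) mod 7 = (1919 + 479 - 19 + 4) mod 7 = 2383 mod 7 = 3 -> Thursday (Mon=0 ... Sun=6)
Day of year: 237; offset = 236
Weekday index = (3 + 236) mod 7 = 1 -> Tuesday
Weekend days: Saturday, Sunday

No


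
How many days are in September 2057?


September 2057

30 days


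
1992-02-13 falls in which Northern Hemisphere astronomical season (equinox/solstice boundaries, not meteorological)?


Date: February 13
Astronomical Winter (approx.; exact equinox/solstice day varies by year): December 21 to March 19
February 13 falls within the Winter window

Winter


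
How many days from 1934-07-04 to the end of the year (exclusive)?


Day of year: 185 of 365
Remaining = 365 - 185

180 days


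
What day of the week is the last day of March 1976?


March 1976 has 31 days
Anchor: Jan 1, 1976. With p = 1976 - 1 = 1975: (p + p//4 - p//100 + p//400) mod 7 = (1975 + 493 - 19 + 4) mod 7 = 2453 mod 7 = 3 -> Thursday (Mon=0 ... Sun=6)
Days before March (Jan-Feb): 60; March 1 index = (3 + 60) mod 7 = 0 -> Monday
Last day offset: 31 - 1 = 30 days
Weekday index = (0 + 30) mod 7 = 2

Wednesday, March 31


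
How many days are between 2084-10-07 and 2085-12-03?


From 2084-10-07 to 2085-12-03
2084-10-07: days before October = 31 + 29 + 31 + 30 + 31 + 30 + 31 + 31 + 30 = 274 (2084 is a leap year); day of year = 274 + 7 = 281
2085-12-03: days before December = 31 + 28 + 31 + 30 + 31 + 30 + 31 + 31 + 30 + 31 + 30 = 334 (2085 is not a leap year); day of year = 334 + 3 = 337
Rest of 2084: 366 - 281 = 85
Total = 85 + 337 = 422

422 days


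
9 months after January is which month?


January is month 1
1 + 9 = 10

October


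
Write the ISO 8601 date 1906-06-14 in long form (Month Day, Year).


ISO 1906-06-14 parses as year=1906, month=06, day=14
Month 6 -> June

June 14, 1906


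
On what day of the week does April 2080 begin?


Target: April 1, 2080
Anchor: Jan 1, 2080. With p = 2080 - 1 = 2079: (p + p//4 - p//100 + p//400) mod 7 = (2079 + 519 - 20 + 5) mod 7 = 2583 mod 7 = 0 -> Monday (Mon=0 ... Sun=6)
Days before April (Jan-Mar): 91 days
Weekday index = (0 + 91) mod 7 = 0

Monday


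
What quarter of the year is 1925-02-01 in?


Month: February (month 2)
Q1: Jan-Mar, Q2: Apr-Jun, Q3: Jul-Sep, Q4: Oct-Dec

Q1


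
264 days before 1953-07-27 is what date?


Start: 1953-07-27, subtract 264 days
Back 27 days from July 27 reaches June 30, 1953 -> 237 left
June 1953 has 30 days -> back to May 31, 1953 -> 207 left
May 1953 has 31 days -> back to April 30, 1953 -> 176 left
April 1953 has 30 days -> back to March 31, 1953 -> 146 left
March 1953 has 31 days -> back to February 28, 1953 -> 115 left
February 1953 has 28 days -> back to January 31, 1953 -> 87 left
January 1953 has 31 days -> back to December 31, 1952 -> 56 left
December 1952 has 31 days -> back to November 30, 1952 -> 25 left
November 1952: 30 - 25 = 5 -> lands on November 5

Result: 1952-11-05


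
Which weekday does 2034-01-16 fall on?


Date: January 16, 2034
Anchor: Jan 1, 2034. With p = 2034 - 1 = 2033: (p + p//4 - p//100 + p//400) mod 7 = (2033 + 508 - 20 + 5) mod 7 = 2526 mod 7 = 6 -> Sunday (Mon=0 ... Sun=6)
Days into year = 16 - 1 = 15
Weekday index = (6 + 15) mod 7 = 0

Day of the week: Monday


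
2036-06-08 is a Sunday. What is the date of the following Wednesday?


Current: Sunday
Target: Wednesday
Days ahead: 3

Next Wednesday: 2036-06-11


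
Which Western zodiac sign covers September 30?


Date: September 30
Conventional tropical zodiac dates: Libra from September 23 onward; Scorpio starts October 23
September 30 falls within the Libra range

Libra


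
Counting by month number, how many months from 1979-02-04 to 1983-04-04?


From February 1979 to April 1983
4 years * 12 = 48 months, plus 2 months = 50

50 months


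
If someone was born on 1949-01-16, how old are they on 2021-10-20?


Birth: 1949-01-16
Reference: 2021-10-20
Year difference: 2021 - 1949 = 72

72 years old


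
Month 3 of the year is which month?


Month 3 of 12

March


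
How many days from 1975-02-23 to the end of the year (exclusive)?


Day of year: 54 of 365
Remaining = 365 - 54

311 days


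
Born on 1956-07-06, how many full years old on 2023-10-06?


Birth: 1956-07-06
Reference: 2023-10-06
Year difference: 2023 - 1956 = 67

67 years old


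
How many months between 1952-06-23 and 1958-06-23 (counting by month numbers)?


From June 1952 to June 1958
6 years * 12 = 72 months = 72

72 months


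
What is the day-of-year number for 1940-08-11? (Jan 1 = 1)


Date: August 11, 1940
Days in months 1 through 7: 213
Plus 11 days in August

Day of year: 224


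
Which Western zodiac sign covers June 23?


Date: June 23
Conventional tropical zodiac dates: Cancer from June 21 onward; Leo starts July 23
June 23 falls within the Cancer range

Cancer


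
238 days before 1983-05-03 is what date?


Start: 1983-05-03, subtract 238 days
Back 3 days from May 3 reaches April 30, 1983 -> 235 left
April 1983 has 30 days -> back to March 31, 1983 -> 205 left
March 1983 has 31 days -> back to February 28, 1983 -> 174 left
February 1983 has 28 days -> back to January 31, 1983 -> 146 left
January 1983 has 31 days -> back to December 31, 1982 -> 115 left
December 1982 has 31 days -> back to November 30, 1982 -> 84 left
November 1982 has 30 days -> back to October 31, 1982 -> 54 left
October 1982 has 31 days -> back to September 30, 1982 -> 23 left
September 1982: 30 - 23 = 7 -> lands on September 7

Result: 1982-09-07
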